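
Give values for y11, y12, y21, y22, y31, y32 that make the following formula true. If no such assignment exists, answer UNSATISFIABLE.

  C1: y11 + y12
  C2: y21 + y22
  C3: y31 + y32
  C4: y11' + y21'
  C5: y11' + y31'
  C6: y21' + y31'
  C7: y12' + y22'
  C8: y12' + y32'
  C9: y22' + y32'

Suppose y11 = 1.
The clause (y21') is unit, so y21 = 0.
The clause (y22) is unit, so y22 = 1.
The clause (y31') is unit, so y31 = 0.
The clause (y32) is unit, so y32 = 1.
But (y32') is also a unit clause — contradiction.
Undo y11 and try y11 = 0.
The clause (y12) is unit, so y12 = 1.
The clause (y22') is unit, so y22 = 0.
The clause (y21) is unit, so y21 = 1.
The clause (y31') is unit, so y31 = 0.
The clause (y32) is unit, so y32 = 1.
But (y32') is also a unit clause — contradiction.
Both values of y11 lead to a conflict.

UNSATISFIABLE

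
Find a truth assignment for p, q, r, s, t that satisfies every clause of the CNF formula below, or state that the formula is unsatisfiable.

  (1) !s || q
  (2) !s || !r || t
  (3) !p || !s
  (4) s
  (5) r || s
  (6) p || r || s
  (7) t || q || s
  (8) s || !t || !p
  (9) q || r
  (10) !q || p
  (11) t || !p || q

The clause (s) is unit, so s = true.
The clause (q) is unit, so q = true.
The clause (!p) is unit, so p = false.
But (p) is also a unit clause — contradiction.

UNSATISFIABLE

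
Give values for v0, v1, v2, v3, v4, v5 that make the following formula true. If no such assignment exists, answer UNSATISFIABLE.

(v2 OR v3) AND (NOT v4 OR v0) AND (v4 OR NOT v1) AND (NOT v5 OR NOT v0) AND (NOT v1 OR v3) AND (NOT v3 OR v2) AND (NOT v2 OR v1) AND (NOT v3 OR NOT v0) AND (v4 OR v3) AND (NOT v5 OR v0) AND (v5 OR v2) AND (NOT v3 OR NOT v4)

Branch on v2: set v2 = true.
Unit clause (v1) forces v1 = true.
Unit clause (v4) forces v4 = true.
Unit clause (v0) forces v0 = true.
Unit clause (NOT v5) forces v5 = false.
Unit clause (v3) forces v3 = true.
That conflicts with the unit clause (NOT v3).
So v2 must be the other value — set v2 = false.
Unit clause (v3) forces v3 = true.
That conflicts with the unit clause (NOT v3).
Neither v2 = true nor v2 = false works.

UNSATISFIABLE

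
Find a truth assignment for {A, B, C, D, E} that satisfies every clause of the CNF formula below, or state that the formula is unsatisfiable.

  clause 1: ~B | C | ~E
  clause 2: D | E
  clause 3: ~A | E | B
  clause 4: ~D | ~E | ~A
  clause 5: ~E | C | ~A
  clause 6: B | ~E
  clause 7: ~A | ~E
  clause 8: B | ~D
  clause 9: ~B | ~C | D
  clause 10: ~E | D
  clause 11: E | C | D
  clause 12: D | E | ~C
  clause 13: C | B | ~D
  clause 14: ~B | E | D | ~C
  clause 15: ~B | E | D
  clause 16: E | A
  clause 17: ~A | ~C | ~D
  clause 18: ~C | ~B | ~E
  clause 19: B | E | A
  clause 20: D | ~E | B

A: 1; B: 1; C: 0; D: 1; E: 0

Branch on D: set D = 1.
(B) alone gives B = 1.
Branch on C: set C = 0.
(~E) alone gives E = 0.
(A) alone gives A = 1.
Every clause now holds.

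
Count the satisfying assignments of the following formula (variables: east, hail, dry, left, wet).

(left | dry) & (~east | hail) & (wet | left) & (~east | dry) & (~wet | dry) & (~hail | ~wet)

7

There are 2^5 = 32 truth assignments over (east, hail, dry, left, wet).
Split on dry. With dry = 1, the clauses containing dry are satisfied and ~dry drops from the rest; 5 of the 2^4 = 16 assignments to the other variables satisfy what remains.
With dry = 0, by the same count on the reduced clause set, 2 assignments work.
(One model: east=F, hail=F, dry=F, left=T, wet=F.)
Total: 5 + 2 = 7.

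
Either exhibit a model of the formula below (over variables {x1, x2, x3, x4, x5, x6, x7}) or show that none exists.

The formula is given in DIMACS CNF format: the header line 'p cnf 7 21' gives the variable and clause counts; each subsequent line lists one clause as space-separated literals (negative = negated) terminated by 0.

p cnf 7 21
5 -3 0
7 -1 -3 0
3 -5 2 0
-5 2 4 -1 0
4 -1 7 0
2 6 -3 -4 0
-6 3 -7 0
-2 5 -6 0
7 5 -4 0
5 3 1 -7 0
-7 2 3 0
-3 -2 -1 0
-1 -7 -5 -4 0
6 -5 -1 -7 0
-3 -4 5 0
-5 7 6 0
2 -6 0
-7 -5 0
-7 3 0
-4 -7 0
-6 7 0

x1=False,  x2=False,  x3=False,  x4=False,  x5=False,  x6=False,  x7=False

Suppose x5 = False.
Unit clause (¬x3) forces x3 = False.
Unit clause (¬x7) forces x7 = False.
Unit clause (¬x4) forces x4 = False.
Unit clause (¬x1) forces x1 = False.
Unit clause (¬x6) forces x6 = False.
All clauses hold; x2 can take either value.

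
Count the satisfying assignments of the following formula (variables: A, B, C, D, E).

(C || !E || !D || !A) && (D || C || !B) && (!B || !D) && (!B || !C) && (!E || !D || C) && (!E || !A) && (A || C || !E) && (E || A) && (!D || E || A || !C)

6

There are 2^5 = 32 truth assignments over (A, B, C, D, E).
Split on C. With C = true, the clauses containing C are satisfied and !C drops from the rest; 4 of the 2^4 = 16 assignments to the other variables satisfy what remains.
With C = false, by the same count on the reduced clause set, 2 assignments work.
Total: 4 + 2 = 6.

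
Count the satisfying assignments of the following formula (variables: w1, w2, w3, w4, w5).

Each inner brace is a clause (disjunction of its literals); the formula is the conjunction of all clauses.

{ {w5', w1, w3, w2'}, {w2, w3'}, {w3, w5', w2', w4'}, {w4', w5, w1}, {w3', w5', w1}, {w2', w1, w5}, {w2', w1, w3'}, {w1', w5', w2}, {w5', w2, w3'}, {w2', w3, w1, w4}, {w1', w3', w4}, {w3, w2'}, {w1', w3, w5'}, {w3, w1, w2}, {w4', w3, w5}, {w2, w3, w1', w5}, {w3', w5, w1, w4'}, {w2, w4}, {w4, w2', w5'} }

2

There are 2^5 = 32 truth assignments over (w1, w2, w3, w4, w5).
Split on w1. With w1 = 1, the clauses containing w1 are satisfied and w1' drops from the rest; 2 of the 2^4 = 16 assignments to the other variables satisfy what remains.
With w1 = 0, by the same count on the reduced clause set, 0 assignments work.
(One model: w1=T, w2=T, w3=T, w4=T, w5=F.)
Total: 2 + 0 = 2.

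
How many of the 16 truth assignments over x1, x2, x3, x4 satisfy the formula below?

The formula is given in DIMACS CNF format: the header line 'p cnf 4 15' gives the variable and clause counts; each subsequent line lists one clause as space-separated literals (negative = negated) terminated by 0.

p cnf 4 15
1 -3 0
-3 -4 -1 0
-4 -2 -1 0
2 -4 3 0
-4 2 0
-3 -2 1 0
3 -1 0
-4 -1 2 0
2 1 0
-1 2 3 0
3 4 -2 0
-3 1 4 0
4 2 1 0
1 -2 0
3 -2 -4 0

There are 2^4 = 16 truth assignments over (x1, x2, x3, x4).
Split on x3. With x3 = True, the clauses containing x3 are satisfied and ¬x3 drops from the rest; 2 of the 2^3 = 8 assignments to the other variables satisfy what remains.
With x3 = False, by the same count on the reduced clause set, 0 assignments work.
(One model: x1=T, x2=F, x3=T, x4=F.)
Total: 2 + 0 = 2.

2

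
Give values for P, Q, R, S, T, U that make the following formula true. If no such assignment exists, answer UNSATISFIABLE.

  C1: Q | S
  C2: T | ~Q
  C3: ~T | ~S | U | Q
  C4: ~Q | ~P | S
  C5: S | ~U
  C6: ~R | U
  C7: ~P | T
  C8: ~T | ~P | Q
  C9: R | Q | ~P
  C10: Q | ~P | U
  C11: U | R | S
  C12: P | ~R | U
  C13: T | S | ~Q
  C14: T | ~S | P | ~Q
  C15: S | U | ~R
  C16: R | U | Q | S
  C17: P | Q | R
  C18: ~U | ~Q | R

P=0, Q=1, R=0, S=1, T=1, U=0

Try Q = 1.
(T) alone gives T = 1.
Try P = 0.
Try S = 1.
Try R = 0.
(~U) alone gives U = 0.
Every clause now holds.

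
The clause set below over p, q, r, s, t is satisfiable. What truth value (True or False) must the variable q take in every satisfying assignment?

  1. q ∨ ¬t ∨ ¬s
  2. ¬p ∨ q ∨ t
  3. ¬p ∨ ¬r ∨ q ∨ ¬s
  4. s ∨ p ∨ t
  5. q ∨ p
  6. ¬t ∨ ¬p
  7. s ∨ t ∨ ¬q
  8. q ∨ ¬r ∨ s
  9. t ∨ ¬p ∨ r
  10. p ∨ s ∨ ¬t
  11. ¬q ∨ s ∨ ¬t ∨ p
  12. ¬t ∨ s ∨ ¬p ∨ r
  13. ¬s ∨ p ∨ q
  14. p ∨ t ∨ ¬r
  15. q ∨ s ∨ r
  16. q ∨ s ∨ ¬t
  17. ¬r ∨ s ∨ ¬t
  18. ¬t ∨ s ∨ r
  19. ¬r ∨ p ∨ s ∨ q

Suppose q = False.
(p) alone gives p = True.
(t) alone gives t = True.
That conflicts with the unit clause (¬t).
So every satisfying assignment has q = True.

True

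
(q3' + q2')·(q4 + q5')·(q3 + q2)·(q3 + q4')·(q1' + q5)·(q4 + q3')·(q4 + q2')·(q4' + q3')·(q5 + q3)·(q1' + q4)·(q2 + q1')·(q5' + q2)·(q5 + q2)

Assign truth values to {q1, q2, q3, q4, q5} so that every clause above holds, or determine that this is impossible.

Suppose q3 = 0.
The clause (q2) is unit, so q2 = 1.
The clause (q4') is unit, so q4 = 0.
But (q4) is also a unit clause — contradiction.
Undo q3 and try q3 = 1.
The clause (q2') is unit, so q2 = 0.
The clause (q4) is unit, so q4 = 1.
But (q4') is also a unit clause — contradiction.
Either choice for q3 ends in contradiction.

UNSATISFIABLE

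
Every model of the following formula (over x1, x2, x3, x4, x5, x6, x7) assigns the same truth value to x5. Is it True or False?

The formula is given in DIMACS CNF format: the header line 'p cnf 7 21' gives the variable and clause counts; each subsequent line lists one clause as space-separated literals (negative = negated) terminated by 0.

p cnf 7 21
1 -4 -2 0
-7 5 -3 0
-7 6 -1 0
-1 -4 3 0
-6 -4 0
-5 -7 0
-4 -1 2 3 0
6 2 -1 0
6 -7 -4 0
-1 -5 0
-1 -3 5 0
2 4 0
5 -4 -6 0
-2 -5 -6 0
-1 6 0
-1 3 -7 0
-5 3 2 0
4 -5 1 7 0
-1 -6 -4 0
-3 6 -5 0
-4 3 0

False

Suppose x5 = True.
(¬x7) alone gives x7 = False.
(¬x1) alone gives x1 = False.
(x4) alone gives x4 = True.
(¬x2) alone gives x2 = False.
(¬x6) alone gives x6 = False.
(x3) alone gives x3 = True.
But (¬x3) is also a unit clause — contradiction.
So every satisfying assignment has x5 = False.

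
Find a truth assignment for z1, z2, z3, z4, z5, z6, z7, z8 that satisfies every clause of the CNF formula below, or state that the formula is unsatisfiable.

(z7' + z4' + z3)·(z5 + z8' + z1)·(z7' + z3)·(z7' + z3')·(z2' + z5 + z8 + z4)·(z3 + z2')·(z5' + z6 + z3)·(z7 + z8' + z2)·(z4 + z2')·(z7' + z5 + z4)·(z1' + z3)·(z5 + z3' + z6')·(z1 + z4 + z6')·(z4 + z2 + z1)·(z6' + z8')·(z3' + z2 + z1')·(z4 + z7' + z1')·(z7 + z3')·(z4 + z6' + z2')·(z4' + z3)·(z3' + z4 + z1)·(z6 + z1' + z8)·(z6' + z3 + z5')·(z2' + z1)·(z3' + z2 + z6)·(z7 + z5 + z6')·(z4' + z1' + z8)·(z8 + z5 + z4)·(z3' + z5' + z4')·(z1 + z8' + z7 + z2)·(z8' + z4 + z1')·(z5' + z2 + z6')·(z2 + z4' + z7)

Branch on z7: set z7 = 0.
Unit clause (z3') forces z3 = 0.
Unit clause (z2') forces z2 = 0.
Unit clause (z8') forces z8 = 0.
Unit clause (z1') forces z1 = 0.
Unit clause (z4) forces z4 = 1.
That conflicts with the unit clause (z4').
Backtrack on z7: now try z7 = 1.
Unit clause (z3) forces z3 = 1.
That conflicts with the unit clause (z3').
Both values of z7 lead to a conflict.

UNSATISFIABLE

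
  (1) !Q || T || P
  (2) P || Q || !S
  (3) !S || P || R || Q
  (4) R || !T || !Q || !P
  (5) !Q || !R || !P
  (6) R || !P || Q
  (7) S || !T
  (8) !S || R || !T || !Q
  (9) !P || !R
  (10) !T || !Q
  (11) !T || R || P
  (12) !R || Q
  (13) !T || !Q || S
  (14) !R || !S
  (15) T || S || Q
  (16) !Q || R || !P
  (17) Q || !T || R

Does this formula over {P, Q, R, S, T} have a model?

Branch on S: set S = true.
The clause (!R) is unit, so R = false.
Branch on P: set P = true.
The clause (Q) is unit, so Q = true.
That conflicts with the unit clause (!Q).
Backtrack on P: now try P = false.
The clause (Q) is unit, so Q = true.
The clause (T) is unit, so T = true.
That conflicts with the unit clause (!T).
Both values of P lead to a conflict.
Backtrack on S: now try S = false.
The clause (!T) is unit, so T = false.
The clause (Q) is unit, so Q = true.
The clause (P) is unit, so P = true.
The clause (!R) is unit, so R = false.
That conflicts with the unit clause (R).
Both values of S lead to a conflict.
No assignment satisfies every clause.

No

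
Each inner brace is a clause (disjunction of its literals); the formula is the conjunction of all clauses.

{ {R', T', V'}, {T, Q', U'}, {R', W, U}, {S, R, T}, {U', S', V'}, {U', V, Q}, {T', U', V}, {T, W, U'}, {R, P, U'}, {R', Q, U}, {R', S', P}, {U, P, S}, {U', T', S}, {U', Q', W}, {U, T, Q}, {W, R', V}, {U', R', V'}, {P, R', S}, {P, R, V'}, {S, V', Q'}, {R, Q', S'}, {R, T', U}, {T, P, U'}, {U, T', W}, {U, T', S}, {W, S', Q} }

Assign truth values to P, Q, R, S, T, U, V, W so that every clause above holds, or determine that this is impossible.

P ↦ 1,  Q ↦ 1,  R ↦ 1,  S ↦ 1,  T ↦ 0,  U ↦ 0,  V ↦ 0,  W ↦ 1

Suppose R = 1.
Suppose T = 0.
Suppose Q = 1.
Unit clause (U') forces U = 0.
Unit clause (W) forces W = 1.
Suppose S = 1.
Unit clause (P) forces P = 1.
All clauses hold; V can take either value.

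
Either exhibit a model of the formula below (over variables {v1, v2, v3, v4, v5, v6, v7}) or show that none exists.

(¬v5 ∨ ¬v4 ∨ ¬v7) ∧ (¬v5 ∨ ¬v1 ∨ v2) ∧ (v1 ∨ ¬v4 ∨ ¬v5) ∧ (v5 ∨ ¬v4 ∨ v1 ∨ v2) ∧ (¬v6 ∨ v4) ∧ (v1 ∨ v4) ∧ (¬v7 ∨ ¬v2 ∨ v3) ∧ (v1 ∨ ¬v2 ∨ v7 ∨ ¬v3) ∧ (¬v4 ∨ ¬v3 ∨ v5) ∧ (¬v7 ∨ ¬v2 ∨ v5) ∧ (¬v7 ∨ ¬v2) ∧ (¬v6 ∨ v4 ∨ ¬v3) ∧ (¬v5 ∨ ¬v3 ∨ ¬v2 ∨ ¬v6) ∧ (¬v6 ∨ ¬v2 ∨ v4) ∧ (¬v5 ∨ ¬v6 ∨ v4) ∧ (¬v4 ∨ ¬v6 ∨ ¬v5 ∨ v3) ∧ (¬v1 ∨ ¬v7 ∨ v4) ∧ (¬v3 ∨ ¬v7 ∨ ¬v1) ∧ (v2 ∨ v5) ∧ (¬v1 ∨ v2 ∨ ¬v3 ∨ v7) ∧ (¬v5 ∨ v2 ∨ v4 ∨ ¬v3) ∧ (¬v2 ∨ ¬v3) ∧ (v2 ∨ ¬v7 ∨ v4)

v1 ↦ False,  v2 ↦ True,  v3 ↦ False,  v4 ↦ True,  v5 ↦ False,  v6 ↦ False,  v7 ↦ False

Case v6 = False:
Case v1 = False:
(v4) alone gives v4 = True.
(¬v5) alone gives v5 = False.
(v2) alone gives v2 = True.
(¬v3) alone gives v3 = False.
(¬v7) alone gives v7 = False.
This assignment satisfies each clause.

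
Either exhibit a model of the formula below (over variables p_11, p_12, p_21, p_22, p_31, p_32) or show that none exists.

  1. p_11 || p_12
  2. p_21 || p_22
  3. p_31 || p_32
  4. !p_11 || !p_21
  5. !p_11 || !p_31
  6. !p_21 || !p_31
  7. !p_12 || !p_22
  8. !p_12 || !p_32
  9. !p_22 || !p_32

Case p_11 = true:
Unit clause (!p_21) forces p_21 = false.
Unit clause (p_22) forces p_22 = true.
Unit clause (!p_31) forces p_31 = false.
Unit clause (p_32) forces p_32 = true.
But (!p_32) is also a unit clause — contradiction.
Backtrack on p_11: now try p_11 = false.
Unit clause (p_12) forces p_12 = true.
Unit clause (!p_22) forces p_22 = false.
Unit clause (p_21) forces p_21 = true.
Unit clause (!p_31) forces p_31 = false.
Unit clause (p_32) forces p_32 = true.
But (!p_32) is also a unit clause — contradiction.
Both values of p_11 lead to a conflict.

UNSATISFIABLE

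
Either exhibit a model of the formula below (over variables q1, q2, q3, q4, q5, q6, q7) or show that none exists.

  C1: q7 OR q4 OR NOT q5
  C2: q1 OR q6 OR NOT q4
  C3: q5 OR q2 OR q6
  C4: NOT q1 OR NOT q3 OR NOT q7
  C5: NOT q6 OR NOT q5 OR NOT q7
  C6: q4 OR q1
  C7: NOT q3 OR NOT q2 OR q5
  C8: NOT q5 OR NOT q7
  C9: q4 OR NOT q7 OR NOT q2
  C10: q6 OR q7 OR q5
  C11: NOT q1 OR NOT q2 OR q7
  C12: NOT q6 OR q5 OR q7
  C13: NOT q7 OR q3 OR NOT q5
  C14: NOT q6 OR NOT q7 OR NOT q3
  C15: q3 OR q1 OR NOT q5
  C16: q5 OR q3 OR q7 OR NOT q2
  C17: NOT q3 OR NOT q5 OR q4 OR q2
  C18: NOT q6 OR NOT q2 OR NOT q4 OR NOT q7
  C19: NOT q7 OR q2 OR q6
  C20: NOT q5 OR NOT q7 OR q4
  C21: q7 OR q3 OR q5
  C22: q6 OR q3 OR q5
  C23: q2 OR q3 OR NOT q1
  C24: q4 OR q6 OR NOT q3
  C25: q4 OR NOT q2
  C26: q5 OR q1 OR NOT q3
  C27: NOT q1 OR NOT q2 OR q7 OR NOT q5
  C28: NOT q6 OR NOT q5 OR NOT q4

q1 ↦ false; q2 ↦ false; q3 ↦ false; q4 ↦ true; q5 ↦ false; q6 ↦ true; q7 ↦ true

Case q4 = true:
Case q1 = false:
(q6) alone gives q6 = true.
(NOT q5) alone gives q5 = false.
(q7) alone gives q7 = true.
(NOT q3) alone gives q3 = false.
(NOT q2) alone gives q2 = false.
Every clause now holds.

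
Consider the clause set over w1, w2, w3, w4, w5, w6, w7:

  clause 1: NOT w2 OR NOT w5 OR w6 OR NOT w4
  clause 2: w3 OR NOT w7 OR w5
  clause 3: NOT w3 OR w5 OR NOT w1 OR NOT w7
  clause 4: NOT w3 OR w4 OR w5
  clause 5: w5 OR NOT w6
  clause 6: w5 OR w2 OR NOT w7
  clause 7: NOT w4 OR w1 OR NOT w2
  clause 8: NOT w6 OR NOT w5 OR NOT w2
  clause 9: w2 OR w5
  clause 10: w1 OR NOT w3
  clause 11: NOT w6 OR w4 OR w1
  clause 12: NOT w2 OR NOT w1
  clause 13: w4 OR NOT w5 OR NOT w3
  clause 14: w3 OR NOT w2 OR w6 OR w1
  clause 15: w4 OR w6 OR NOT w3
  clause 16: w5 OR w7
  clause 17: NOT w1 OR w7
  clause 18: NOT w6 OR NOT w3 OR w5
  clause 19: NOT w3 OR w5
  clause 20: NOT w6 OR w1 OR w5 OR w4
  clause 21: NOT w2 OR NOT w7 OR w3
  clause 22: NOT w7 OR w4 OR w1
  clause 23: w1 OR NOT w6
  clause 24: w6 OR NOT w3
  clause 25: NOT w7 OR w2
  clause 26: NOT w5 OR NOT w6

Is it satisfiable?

Branch on w5: set w5 = true.
From the singleton clause (NOT w6), w6 = false.
From the singleton clause (NOT w3), w3 = false.
Branch on w2: set w2 = false.
From the singleton clause (NOT w7), w7 = false.
From the singleton clause (NOT w1), w1 = false.
No clause remains; w4 is free.
A satisfying assignment: w1=false; w2=false; w3=false; w4=false; w5=true; w6=false; w7=false.

Yes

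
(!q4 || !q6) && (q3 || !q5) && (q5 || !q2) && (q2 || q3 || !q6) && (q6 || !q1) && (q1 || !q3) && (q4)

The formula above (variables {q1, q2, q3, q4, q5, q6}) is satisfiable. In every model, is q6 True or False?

Suppose q6 = true.
(!q4) alone gives q4 = false.
Now (q4) is unsatisfied and unit — conflict.
So every satisfying assignment has q6 = False.

False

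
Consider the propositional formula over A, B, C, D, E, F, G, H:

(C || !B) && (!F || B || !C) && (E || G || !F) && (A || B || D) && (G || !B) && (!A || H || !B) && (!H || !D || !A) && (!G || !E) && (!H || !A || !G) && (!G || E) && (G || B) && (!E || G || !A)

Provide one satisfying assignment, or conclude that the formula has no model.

Branch on C: set C = true.
Branch on F: set F = false.
Branch on G: set G = true.
Unit clause (!E) forces E = false.
But (E) is also a unit clause — contradiction.
Undo G and try G = false.
Unit clause (!B) forces B = false.
But (B) is also a unit clause — contradiction.
Both values of G lead to a conflict.
Undo F and try F = true.
Unit clause (B) forces B = true.
Unit clause (G) forces G = true.
Unit clause (!E) forces E = false.
But (E) is also a unit clause — contradiction.
Both values of F lead to a conflict.
Undo C and try C = false.
Unit clause (!B) forces B = false.
Unit clause (G) forces G = true.
Unit clause (!E) forces E = false.
But (E) is also a unit clause — contradiction.
Both values of C lead to a conflict.

UNSATISFIABLE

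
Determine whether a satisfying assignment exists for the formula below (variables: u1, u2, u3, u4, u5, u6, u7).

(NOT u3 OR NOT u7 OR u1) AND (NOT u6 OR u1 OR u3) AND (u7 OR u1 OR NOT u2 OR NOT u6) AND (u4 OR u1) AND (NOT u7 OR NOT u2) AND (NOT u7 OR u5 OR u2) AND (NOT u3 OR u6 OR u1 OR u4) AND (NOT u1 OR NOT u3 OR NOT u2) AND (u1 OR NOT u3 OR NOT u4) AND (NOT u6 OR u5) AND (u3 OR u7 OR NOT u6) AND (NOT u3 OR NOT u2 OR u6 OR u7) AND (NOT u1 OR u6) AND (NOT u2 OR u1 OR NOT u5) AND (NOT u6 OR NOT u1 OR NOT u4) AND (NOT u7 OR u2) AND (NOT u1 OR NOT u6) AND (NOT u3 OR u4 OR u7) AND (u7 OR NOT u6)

Suppose u4 = true.
Suppose u7 = false.
From the singleton clause (NOT u6), u6 = false.
From the singleton clause (NOT u1), u1 = false.
From the singleton clause (NOT u3), u3 = false.
Suppose u2 = false.
All clauses hold; u5 can take either value.
A satisfying assignment: u1 ↦ false, u2 ↦ false, u3 ↦ false, u4 ↦ true, u5 ↦ true, u6 ↦ false, u7 ↦ false.

Yes, satisfiable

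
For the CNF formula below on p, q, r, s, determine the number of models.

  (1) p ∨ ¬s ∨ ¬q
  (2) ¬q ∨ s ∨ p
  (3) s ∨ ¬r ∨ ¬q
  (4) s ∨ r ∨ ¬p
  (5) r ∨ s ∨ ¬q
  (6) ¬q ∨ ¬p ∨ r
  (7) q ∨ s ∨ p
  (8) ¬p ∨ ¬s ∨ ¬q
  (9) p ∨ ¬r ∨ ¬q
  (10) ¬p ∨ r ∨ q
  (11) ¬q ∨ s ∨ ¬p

4

There are 2^4 = 16 truth assignments over (p, q, r, s).
Split on s. With s = True, the clauses containing s are satisfied and ¬s drops from the rest; 3 of the 2^3 = 8 assignments to the other variables satisfy what remains.
With s = False, by the same count on the reduced clause set, 1 assignment works.
(One model: p=F, q=F, r=F, s=T.)
Total: 3 + 1 = 4.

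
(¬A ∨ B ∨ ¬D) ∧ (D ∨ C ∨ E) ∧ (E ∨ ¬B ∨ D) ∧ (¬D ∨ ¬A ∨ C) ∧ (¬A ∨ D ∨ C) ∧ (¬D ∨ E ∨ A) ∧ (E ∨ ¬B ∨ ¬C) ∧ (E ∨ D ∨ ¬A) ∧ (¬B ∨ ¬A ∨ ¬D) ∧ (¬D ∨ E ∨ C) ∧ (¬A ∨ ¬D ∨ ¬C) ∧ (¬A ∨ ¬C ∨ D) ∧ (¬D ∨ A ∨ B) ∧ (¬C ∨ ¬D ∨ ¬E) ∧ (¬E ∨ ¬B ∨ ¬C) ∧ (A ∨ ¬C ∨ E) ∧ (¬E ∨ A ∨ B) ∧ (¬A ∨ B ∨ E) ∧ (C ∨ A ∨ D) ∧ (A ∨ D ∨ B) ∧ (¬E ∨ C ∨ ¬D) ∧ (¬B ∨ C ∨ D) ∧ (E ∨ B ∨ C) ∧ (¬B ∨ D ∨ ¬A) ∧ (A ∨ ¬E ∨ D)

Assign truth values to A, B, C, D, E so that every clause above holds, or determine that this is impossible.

Suppose A = False.
Suppose D = False.
Unit clause (C) forces C = True.
Unit clause (E) forces E = True.
That conflicts with the unit clause (¬E).
Undo D and try D = True.
Unit clause (E) forces E = True.
Unit clause (B) forces B = True.
Unit clause (¬C) forces C = False.
That conflicts with the unit clause (C).
Either choice for D ends in contradiction.
Undo A and try A = True.
Suppose B = True.
Unit clause (¬D) forces D = False.
That conflicts with the unit clause (D).
Undo B and try B = False.
Unit clause (¬D) forces D = False.
Unit clause (C) forces C = True.
That conflicts with the unit clause (¬C).
Either choice for B ends in contradiction.
Either choice for A ends in contradiction.

UNSATISFIABLE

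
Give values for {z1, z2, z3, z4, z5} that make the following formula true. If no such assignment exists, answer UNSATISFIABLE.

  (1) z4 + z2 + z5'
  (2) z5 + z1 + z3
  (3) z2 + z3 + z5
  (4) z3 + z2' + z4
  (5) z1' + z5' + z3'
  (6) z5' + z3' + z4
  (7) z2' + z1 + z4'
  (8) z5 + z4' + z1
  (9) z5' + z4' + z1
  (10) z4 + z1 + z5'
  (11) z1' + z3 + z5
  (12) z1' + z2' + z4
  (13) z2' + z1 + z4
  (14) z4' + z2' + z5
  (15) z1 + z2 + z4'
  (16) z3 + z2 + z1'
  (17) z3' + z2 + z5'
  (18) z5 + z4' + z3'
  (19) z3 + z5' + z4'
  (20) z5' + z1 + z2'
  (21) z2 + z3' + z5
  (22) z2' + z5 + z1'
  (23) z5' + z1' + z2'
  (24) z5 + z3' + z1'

UNSATISFIABLE

Branch on z4: set z4 = 1.
Branch on z2: set z2 = 0.
Unit clause (z1) forces z1 = 1.
Unit clause (z3) forces z3 = 1.
Unit clause (z5') forces z5 = 0.
Now (z5) is unsatisfied and unit — conflict.
Undo z2 and try z2 = 1.
Unit clause (z1) forces z1 = 1.
Unit clause (z5) forces z5 = 1.
Now (z5') is unsatisfied and unit — conflict.
Both values of z2 lead to a conflict.
Undo z4 and try z4 = 0.
Branch on z2: set z2 = 1.
Unit clause (z3) forces z3 = 1.
Unit clause (z5') forces z5 = 0.
Unit clause (z1') forces z1 = 0.
Now (z1) is unsatisfied and unit — conflict.
Undo z2 and try z2 = 0.
Unit clause (z5') forces z5 = 0.
Unit clause (z3) forces z3 = 1.
Now (z3') is unsatisfied and unit — conflict.
Both values of z2 lead to a conflict.
Both values of z4 lead to a conflict.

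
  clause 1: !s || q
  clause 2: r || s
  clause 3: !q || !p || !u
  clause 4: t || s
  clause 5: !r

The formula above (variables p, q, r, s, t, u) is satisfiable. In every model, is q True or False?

Suppose q = false.
From the singleton clause (!s), s = false.
From the singleton clause (r), r = true.
That conflicts with the unit clause (!r).
So every satisfying assignment has q = True.

True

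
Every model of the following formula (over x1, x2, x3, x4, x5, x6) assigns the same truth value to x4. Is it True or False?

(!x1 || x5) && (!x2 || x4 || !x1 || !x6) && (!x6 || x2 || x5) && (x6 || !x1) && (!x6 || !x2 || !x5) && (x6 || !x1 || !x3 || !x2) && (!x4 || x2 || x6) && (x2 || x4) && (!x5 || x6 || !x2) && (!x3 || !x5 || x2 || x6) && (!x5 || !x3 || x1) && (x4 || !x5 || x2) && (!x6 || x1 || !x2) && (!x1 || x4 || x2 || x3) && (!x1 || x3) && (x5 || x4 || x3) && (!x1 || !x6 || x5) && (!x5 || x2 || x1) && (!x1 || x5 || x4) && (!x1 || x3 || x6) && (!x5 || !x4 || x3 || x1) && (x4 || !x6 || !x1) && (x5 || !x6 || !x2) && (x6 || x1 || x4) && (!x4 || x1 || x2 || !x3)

True

Suppose x4 = false.
From the singleton clause (x2), x2 = true.
Case x1 = false:
From the singleton clause (!x6), x6 = false.
That conflicts with the unit clause (x6).
Undo x1 and try x1 = true.
From the singleton clause (x5), x5 = true.
From the singleton clause (!x6), x6 = false.
That conflicts with the unit clause (x6).
Both values of x1 lead to a conflict.
So every satisfying assignment has x4 = True.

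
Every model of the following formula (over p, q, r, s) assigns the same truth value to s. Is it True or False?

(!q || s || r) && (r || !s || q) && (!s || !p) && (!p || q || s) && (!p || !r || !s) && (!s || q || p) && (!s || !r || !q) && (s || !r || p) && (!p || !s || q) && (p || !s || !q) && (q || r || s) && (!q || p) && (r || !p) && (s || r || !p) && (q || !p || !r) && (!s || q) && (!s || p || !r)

Suppose s = true.
(!p) alone gives p = false.
(q) alone gives q = true.
That conflicts with the unit clause (!q).
So every satisfying assignment has s = False.

False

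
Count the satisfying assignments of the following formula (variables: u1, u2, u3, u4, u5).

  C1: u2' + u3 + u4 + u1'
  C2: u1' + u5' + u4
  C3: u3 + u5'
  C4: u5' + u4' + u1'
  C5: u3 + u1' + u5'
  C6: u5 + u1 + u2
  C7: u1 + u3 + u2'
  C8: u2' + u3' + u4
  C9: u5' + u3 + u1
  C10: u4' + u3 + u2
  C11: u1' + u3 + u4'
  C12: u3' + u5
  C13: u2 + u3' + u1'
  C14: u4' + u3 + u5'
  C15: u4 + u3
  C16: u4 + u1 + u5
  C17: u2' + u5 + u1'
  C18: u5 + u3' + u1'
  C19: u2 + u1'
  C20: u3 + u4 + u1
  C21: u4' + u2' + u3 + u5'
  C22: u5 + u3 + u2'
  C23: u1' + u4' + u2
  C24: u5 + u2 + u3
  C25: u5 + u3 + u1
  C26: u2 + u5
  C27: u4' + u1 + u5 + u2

There are 2^5 = 32 truth assignments over (u1, u2, u3, u4, u5).
Split on u2. With u2 = 1, the clauses containing u2 are satisfied and u2' drops from the rest; 1 of the 2^4 = 16 assignments to the other variables satisfy what remains.
With u2 = 0, by the same count on the reduced clause set, 2 assignments work.
(One model: u1=F, u2=F, u3=T, u4=F, u5=T.)
Total: 1 + 2 = 3.

3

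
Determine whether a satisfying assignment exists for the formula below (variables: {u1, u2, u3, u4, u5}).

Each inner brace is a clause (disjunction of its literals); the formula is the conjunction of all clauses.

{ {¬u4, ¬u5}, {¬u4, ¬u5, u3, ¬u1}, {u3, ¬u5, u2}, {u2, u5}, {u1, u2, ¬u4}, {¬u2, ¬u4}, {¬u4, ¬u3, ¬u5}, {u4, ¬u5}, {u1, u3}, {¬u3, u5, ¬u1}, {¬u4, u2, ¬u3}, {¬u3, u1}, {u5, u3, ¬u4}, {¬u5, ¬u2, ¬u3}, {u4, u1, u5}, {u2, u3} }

Satisfiable

Case u4 = False:
The clause (¬u5) is unit, so u5 = False.
The clause (u2) is unit, so u2 = True.
The clause (u1) is unit, so u1 = True.
The clause (¬u3) is unit, so u3 = False.
All clauses are satisfied.
A satisfying assignment: u1: True,  u2: True,  u3: False,  u4: False,  u5: False.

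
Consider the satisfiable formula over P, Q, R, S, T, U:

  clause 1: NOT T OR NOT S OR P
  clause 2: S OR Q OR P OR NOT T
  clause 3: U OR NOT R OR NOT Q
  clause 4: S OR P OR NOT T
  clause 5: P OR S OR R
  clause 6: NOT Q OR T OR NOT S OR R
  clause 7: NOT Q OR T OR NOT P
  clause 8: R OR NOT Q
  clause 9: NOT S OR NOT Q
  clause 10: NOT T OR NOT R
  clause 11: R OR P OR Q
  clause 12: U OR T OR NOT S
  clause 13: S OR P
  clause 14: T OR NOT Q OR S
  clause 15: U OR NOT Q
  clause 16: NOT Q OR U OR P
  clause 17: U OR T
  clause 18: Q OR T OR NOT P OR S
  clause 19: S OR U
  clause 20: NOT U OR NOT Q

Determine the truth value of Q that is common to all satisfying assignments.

Suppose Q = true.
From the singleton clause (R), R = true.
From the singleton clause (U), U = true.
But (NOT U) is also a unit clause — contradiction.
So every satisfying assignment has Q = False.

False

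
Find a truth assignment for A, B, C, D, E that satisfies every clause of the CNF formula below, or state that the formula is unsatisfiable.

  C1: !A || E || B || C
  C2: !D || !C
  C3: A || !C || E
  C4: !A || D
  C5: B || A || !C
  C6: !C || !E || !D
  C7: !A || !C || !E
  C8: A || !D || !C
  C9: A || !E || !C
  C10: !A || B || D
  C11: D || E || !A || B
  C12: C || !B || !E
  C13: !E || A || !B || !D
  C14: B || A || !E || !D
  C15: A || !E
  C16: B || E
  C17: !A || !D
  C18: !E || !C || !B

Try D = false.
From the singleton clause (!A), A = false.
From the singleton clause (!E), E = false.
From the singleton clause (!C), C = false.
From the singleton clause (B), B = true.
This assignment satisfies each clause.

A=false; B=true; C=false; D=false; E=false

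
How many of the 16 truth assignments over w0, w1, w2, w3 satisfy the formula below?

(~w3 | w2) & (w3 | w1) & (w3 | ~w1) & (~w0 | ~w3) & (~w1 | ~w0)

There are 2^4 = 16 truth assignments over (w0, w1, w2, w3).
Check each against the 5 clauses (columns in the order w0, w1, w2, w3):
  F F F F  ✗ fails (w3 | w1)
  F F F T  ✗ fails (~w3 | w2)
  F F T F  ✗ fails (w3 | w1)
  F F T T  ✓ satisfies all
  F T F F  ✗ fails (w3 | ~w1)
  F T F T  ✗ fails (~w3 | w2)
  F T T F  ✗ fails (w3 | ~w1)
  F T T T  ✓ satisfies all
  T F F F  ✗ fails (w3 | w1)
  T F F T  ✗ fails (~w3 | w2)
  T F T F  ✗ fails (w3 | w1)
  T F T T  ✗ fails (~w0 | ~w3)
  T T F F  ✗ fails (w3 | ~w1)
  T T F T  ✗ fails (~w3 | w2)
  T T T F  ✗ fails (w3 | ~w1)
  T T T T  ✗ fails (~w0 | ~w3)
2 of the 16 rows are models.

2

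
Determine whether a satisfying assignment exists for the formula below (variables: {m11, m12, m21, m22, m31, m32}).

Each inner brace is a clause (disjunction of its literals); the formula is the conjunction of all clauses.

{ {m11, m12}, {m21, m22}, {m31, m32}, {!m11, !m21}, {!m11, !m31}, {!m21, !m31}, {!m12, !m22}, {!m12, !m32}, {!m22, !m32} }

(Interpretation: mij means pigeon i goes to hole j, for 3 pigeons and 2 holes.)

Try m11 = true.
Unit clause (!m21) forces m21 = false.
Unit clause (m22) forces m22 = true.
Unit clause (!m31) forces m31 = false.
Unit clause (m32) forces m32 = true.
Now (!m32) is unsatisfied and unit — conflict.
Backtrack on m11: now try m11 = false.
Unit clause (m12) forces m12 = true.
Unit clause (!m22) forces m22 = false.
Unit clause (m21) forces m21 = true.
Unit clause (!m31) forces m31 = false.
Unit clause (m32) forces m32 = true.
Now (!m32) is unsatisfied and unit — conflict.
Both values of m11 lead to a conflict.
No assignment satisfies every clause.

No, unsatisfiable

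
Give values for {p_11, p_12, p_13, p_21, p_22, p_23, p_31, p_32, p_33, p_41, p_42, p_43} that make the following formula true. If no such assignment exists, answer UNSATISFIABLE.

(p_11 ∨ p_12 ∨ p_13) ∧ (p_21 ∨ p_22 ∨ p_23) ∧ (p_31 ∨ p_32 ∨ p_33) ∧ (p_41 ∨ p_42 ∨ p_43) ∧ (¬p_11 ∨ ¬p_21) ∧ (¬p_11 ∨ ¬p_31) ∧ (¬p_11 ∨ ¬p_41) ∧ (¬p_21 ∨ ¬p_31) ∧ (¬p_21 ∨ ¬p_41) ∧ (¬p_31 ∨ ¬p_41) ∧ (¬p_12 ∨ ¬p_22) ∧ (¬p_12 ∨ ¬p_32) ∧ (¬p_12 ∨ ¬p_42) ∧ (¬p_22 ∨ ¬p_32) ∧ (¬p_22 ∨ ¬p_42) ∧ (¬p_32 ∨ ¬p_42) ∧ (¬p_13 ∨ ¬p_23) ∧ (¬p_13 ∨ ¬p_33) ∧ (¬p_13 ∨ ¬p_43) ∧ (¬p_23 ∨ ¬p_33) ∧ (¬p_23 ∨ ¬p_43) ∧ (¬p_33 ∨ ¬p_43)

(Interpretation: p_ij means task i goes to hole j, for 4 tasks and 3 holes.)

UNSATISFIABLE

Try p_11 = False.
Try p_12 = True.
The clause (¬p_22) is unit, so p_22 = False.
The clause (¬p_32) is unit, so p_32 = False.
The clause (¬p_42) is unit, so p_42 = False.
Try p_21 = True.
The clause (¬p_31) is unit, so p_31 = False.
The clause (p_33) is unit, so p_33 = True.
The clause (¬p_41) is unit, so p_41 = False.
The clause (p_43) is unit, so p_43 = True.
That conflicts with the unit clause (¬p_43).
So p_21 must be the other value — set p_21 = False.
The clause (p_23) is unit, so p_23 = True.
The clause (¬p_13) is unit, so p_13 = False.
The clause (¬p_33) is unit, so p_33 = False.
The clause (p_31) is unit, so p_31 = True.
The clause (¬p_41) is unit, so p_41 = False.
The clause (p_43) is unit, so p_43 = True.
That conflicts with the unit clause (¬p_43).
Either choice for p_21 ends in contradiction.
So p_12 must be the other value — set p_12 = False.
The clause (p_13) is unit, so p_13 = True.
The clause (¬p_23) is unit, so p_23 = False.
The clause (¬p_33) is unit, so p_33 = False.
The clause (¬p_43) is unit, so p_43 = False.
Try p_21 = True.
The clause (¬p_31) is unit, so p_31 = False.
The clause (p_32) is unit, so p_32 = True.
The clause (¬p_41) is unit, so p_41 = False.
The clause (p_42) is unit, so p_42 = True.
That conflicts with the unit clause (¬p_42).
So p_21 must be the other value — set p_21 = False.
The clause (p_22) is unit, so p_22 = True.
The clause (¬p_32) is unit, so p_32 = False.
The clause (p_31) is unit, so p_31 = True.
The clause (¬p_41) is unit, so p_41 = False.
The clause (p_42) is unit, so p_42 = True.
That conflicts with the unit clause (¬p_42).
Either choice for p_21 ends in contradiction.
Either choice for p_12 ends in contradiction.
So p_11 must be the other value — set p_11 = True.
The clause (¬p_21) is unit, so p_21 = False.
The clause (¬p_31) is unit, so p_31 = False.
The clause (¬p_41) is unit, so p_41 = False.
Try p_22 = True.
The clause (¬p_12) is unit, so p_12 = False.
The clause (¬p_32) is unit, so p_32 = False.
The clause (p_33) is unit, so p_33 = True.
The clause (¬p_42) is unit, so p_42 = False.
The clause (p_43) is unit, so p_43 = True.
That conflicts with the unit clause (¬p_43).
So p_22 must be the other value — set p_22 = False.
The clause (p_23) is unit, so p_23 = True.
The clause (¬p_13) is unit, so p_13 = False.
The clause (¬p_33) is unit, so p_33 = False.
The clause (p_32) is unit, so p_32 = True.
The clause (¬p_12) is unit, so p_12 = False.
The clause (¬p_42) is unit, so p_42 = False.
The clause (p_43) is unit, so p_43 = True.
That conflicts with the unit clause (¬p_43).
Either choice for p_22 ends in contradiction.
Either choice for p_11 ends in contradiction.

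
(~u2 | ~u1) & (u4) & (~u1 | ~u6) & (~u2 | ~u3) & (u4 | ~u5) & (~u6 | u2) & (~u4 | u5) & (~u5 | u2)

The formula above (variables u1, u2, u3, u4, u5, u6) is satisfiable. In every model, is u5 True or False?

True

Suppose u5 = 0.
Unit clause (u4) forces u4 = 1.
That conflicts with the unit clause (~u4).
So every satisfying assignment has u5 = True.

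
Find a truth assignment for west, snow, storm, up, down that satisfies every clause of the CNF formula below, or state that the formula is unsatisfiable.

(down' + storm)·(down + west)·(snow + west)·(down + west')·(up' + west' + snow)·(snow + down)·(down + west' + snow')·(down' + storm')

Branch on down: set down = 0.
Unit clause (west) forces west = 1.
Now (west') is unsatisfied and unit — conflict.
That branch fails; take down = 1 instead.
Unit clause (storm) forces storm = 1.
Now (storm') is unsatisfied and unit — conflict.
Both values of down lead to a conflict.

UNSATISFIABLE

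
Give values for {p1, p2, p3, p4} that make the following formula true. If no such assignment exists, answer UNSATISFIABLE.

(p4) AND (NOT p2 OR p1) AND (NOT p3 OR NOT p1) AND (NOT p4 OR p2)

p1=true; p2=true; p3=false; p4=true

From the singleton clause (p4), p4 = true.
From the singleton clause (p2), p2 = true.
From the singleton clause (p1), p1 = true.
From the singleton clause (NOT p3), p3 = false.
All clauses are satisfied.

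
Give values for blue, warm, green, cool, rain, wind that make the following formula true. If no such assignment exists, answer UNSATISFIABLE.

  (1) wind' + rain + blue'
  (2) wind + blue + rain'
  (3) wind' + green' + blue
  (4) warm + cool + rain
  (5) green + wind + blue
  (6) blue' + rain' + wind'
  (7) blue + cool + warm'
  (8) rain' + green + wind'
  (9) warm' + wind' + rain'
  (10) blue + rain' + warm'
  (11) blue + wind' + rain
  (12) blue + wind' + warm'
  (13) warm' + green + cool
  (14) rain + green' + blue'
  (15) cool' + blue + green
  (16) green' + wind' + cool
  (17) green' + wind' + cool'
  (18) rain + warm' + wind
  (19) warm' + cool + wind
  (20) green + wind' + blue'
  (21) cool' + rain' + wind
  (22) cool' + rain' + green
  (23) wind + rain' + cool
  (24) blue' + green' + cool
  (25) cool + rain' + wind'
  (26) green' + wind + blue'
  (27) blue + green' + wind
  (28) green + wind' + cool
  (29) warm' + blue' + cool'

blue: 1, warm: 0, green: 0, cool: 1, rain: 0, wind: 0

Suppose wind = 0.
Suppose blue = 1.
From the singleton clause (green'), green = 0.
Suppose warm = 0.
Suppose cool = 1.
From the singleton clause (rain'), rain = 0.
All clauses are satisfied.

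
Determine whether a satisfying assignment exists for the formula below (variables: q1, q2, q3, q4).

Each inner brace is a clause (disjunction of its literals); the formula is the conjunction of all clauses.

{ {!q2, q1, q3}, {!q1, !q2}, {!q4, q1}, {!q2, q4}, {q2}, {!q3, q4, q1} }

Unsatisfiable

(q2) alone gives q2 = true.
(!q1) alone gives q1 = false.
(q3) alone gives q3 = true.
(!q4) alone gives q4 = false.
But (q4) is also a unit clause — contradiction.
No assignment satisfies every clause.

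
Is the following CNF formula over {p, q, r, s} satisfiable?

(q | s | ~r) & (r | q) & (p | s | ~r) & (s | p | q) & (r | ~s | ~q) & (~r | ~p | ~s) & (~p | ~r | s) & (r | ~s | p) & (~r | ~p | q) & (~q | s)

Satisfiable

Branch on r: set r = 1.
Branch on q: set q = 1.
Unit clause (s) forces s = 1.
Unit clause (~p) forces p = 0.
This assignment satisfies each clause.
A satisfying assignment: p: 0, q: 1, r: 1, s: 1.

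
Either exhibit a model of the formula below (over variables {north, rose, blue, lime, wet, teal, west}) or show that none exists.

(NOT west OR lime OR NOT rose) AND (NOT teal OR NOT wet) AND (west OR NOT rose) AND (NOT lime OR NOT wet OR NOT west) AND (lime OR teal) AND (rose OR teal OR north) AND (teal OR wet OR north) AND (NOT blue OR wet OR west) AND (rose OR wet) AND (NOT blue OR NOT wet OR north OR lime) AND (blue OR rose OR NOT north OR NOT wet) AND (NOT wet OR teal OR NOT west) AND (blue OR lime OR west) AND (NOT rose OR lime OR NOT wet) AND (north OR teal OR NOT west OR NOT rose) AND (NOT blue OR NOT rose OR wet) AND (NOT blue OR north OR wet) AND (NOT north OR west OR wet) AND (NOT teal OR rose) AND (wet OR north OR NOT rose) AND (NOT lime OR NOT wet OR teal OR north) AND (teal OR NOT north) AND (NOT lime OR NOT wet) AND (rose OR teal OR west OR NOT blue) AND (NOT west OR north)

north ↦ true,  rose ↦ true,  blue ↦ false,  lime ↦ true,  wet ↦ false,  teal ↦ true,  west ↦ true

Suppose teal = true.
The clause (NOT wet) is unit, so wet = false.
The clause (rose) is unit, so rose = true.
The clause (west) is unit, so west = true.
The clause (lime) is unit, so lime = true.
The clause (NOT blue) is unit, so blue = false.
The clause (north) is unit, so north = true.
All clauses are satisfied.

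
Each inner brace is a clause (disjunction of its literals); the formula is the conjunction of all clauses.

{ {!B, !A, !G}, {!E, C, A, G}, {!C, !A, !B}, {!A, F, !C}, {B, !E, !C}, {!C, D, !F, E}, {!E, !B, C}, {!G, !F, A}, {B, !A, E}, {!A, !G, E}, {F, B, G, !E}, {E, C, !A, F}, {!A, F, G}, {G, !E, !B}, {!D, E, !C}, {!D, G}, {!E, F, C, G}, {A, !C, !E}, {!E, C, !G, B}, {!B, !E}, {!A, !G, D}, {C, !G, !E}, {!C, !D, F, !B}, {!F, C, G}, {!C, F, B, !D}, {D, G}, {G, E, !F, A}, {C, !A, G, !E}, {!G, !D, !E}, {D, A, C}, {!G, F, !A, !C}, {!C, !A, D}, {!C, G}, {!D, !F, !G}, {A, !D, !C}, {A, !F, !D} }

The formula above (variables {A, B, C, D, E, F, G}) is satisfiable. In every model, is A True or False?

False

Suppose A = true.
Case B = false:
Unit clause (E) forces E = true.
Unit clause (!C) forces C = false.
Unit clause (!G) forces G = false.
That conflicts with the unit clause (G).
So B must be the other value — set B = true.
Unit clause (!G) forces G = false.
Unit clause (!C) forces C = false.
Unit clause (!E) forces E = false.
Unit clause (F) forces F = true.
That conflicts with the unit clause (!F).
Either choice for B ends in contradiction.
So every satisfying assignment has A = False.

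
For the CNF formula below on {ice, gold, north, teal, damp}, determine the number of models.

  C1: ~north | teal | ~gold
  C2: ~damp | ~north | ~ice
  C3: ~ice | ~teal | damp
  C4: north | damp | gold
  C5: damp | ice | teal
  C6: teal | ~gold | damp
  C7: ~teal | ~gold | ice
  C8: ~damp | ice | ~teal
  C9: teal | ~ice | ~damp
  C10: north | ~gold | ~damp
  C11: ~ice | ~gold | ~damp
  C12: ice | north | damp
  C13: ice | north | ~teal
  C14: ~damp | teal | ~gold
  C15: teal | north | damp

5

There are 2^5 = 32 truth assignments over (ice, gold, north, teal, damp).
Split on damp. With damp = 1, the clauses containing damp are satisfied and ~damp drops from the rest; 3 of the 2^4 = 16 assignments to the other variables satisfy what remains.
With damp = 0, by the same count on the reduced clause set, 2 assignments work.
Total: 3 + 2 = 5.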